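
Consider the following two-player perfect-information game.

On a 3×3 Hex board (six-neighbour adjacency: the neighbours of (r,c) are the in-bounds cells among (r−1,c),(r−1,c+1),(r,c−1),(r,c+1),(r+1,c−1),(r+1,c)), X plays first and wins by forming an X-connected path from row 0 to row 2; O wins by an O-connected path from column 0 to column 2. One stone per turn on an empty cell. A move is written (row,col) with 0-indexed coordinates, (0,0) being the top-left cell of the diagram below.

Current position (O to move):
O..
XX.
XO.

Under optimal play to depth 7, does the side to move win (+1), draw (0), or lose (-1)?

p1 O@[O../XX./XO.]: (0,1)[OO./XX./XO.]-1* (0,2)[O.O/XX./XO.]-1 (1,2)[O../XXO/XO.]-1 (2,2)[O../XX./XOO]-1
p2 X@[OO./XX./XO.]: (0,2)[OOX/XX./XO.]+1* (1,2)[OO./XXX/XO.]-1 (2,2)[OO./XX./XOX]-1
p3 O@[OOX/XX./XO.] terminal -1; root [O../XX./XO.] d7

value(O../XX./XO., O) = -1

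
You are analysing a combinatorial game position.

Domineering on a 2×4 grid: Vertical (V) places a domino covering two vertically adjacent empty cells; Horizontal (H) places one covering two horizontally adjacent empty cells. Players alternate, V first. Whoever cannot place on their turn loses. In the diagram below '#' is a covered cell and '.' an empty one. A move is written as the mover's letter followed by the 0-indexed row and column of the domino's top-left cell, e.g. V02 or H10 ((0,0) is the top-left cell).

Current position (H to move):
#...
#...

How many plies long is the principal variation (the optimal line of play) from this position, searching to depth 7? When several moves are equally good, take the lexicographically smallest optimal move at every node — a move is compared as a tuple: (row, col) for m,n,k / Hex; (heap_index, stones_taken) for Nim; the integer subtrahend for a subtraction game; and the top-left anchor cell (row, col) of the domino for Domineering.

ply 1, H at #.../#... | H01=+1→###./#...*; H02=+1→#.##/#...; H11=+1→#.../###.; H12=+1→#.../#.##
ply 2, V at ###./#... | V03=-1→####/#..#*
ply 3, H at ####/#..# | H11=+1→####/####*
ply 4: ####/#### is terminal -1 (V); from #.../#... depth 7

PV length from [#.../#...]: 3 plies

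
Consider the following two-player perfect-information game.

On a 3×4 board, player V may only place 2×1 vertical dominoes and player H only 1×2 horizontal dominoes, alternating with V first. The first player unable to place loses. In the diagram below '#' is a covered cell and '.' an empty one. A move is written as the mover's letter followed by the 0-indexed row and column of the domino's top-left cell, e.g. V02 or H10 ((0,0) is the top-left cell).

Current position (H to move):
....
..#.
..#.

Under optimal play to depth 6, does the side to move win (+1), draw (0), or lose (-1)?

value(..../..#./..#., H) = +1

ply 1, H at ..../..#./..#. | H00=-1→##../..#./..#.; H01=-1→.##./..#./..#.; H02=-1→..##/..#./..#.; H10=+1→..../###./..#.*; H20=-1→..../..#./###.
ply 2, V at ..../###./..#. | V03=-1→...#/####/..#.*; V13=-1→..../####/..##
ply 3, H at ...#/####/..#. | H00=+1→##.#/####/..#.*; H01=+1→.###/####/..#.; H20=+1→...#/####/###.
ply 4: ##.#/####/..#. is terminal -1 (V); from ..../..#./..#. depth 6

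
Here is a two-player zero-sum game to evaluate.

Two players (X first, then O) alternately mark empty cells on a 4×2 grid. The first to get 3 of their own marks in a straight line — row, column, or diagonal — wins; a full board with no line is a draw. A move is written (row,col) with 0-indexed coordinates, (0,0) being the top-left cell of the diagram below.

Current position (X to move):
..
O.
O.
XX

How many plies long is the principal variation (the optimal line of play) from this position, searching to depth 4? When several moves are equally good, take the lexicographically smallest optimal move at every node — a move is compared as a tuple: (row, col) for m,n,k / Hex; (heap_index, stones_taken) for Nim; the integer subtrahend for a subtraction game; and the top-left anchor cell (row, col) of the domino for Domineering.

ply 1, X at ../O./O./XX | (0,0)=+0→X./O./O./XX*; (0,1)=-1→.X/O./O./XX; (1,1)=-1→../OX/O./XX; (2,1)=-1→../O./OX/XX
ply 2, O at X./O./O./XX | (0,1)=+0→XO/O./O./XX*; (1,1)=+0→X./OO/O./XX; (2,1)=+0→X./O./OO/XX
ply 3, X at XO/O./O./XX | (1,1)=+0→XO/OX/O./XX*; (2,1)=+0→XO/O./OX/XX
ply 4, O at XO/OX/O./XX | (2,1)=+0→XO/OX/OO/XX*
ply 5: XO/OX/OO/XX is terminal +0 (X); from ../O./O./XX depth 4

PV length from [../O./O./XX]: 4 plies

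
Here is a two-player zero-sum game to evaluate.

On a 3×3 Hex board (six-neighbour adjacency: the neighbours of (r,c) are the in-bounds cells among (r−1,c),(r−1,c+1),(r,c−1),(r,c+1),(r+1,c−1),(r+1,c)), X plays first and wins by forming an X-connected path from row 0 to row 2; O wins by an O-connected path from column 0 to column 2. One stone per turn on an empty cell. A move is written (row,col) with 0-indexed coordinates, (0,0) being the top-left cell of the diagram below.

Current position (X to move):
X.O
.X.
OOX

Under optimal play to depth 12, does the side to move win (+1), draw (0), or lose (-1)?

value(X.O/.X./OOX, X) = +1

ply 1, X at X.O/.X./OOX | (0,1)=-1→XXO/.X./OOX; (1,0)=-1→X.O/XX./OOX; (1,2)=+1→X.O/.XX/OOX*
ply 2, O at X.O/.XX/OOX | (0,1)=-1→XOO/.XX/OOX*; (1,0)=-1→X.O/OXX/OOX
ply 3, X at XOO/.XX/OOX | (1,0)=+1→XOO/XXX/OOX*
ply 4: XOO/XXX/OOX is terminal -1 (O); from X.O/.X./OOX depth 12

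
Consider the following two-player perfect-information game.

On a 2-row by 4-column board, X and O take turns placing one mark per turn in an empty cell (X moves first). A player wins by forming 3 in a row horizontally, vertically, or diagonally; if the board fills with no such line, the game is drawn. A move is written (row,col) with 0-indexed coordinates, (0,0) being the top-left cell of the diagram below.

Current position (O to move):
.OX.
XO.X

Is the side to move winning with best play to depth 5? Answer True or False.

ply 1, O at .OX./XO.X | (0,0)=+0→OOX./XO.X*; (0,3)=+0→.OXO/XO.X; (1,2)=+0→.OX./XOOX
ply 2, X at OOX./XO.X | (0,3)=+0→OOXX/XO.X*; (1,2)=+0→OOX./XOXX
ply 3, O at OOXX/XO.X | (1,2)=+0→OOXX/XOOX*
ply 4: OOXX/XOOX is terminal +0 (X); from .OX./XO.X depth 5

O winning at [.OX./XO.X]: False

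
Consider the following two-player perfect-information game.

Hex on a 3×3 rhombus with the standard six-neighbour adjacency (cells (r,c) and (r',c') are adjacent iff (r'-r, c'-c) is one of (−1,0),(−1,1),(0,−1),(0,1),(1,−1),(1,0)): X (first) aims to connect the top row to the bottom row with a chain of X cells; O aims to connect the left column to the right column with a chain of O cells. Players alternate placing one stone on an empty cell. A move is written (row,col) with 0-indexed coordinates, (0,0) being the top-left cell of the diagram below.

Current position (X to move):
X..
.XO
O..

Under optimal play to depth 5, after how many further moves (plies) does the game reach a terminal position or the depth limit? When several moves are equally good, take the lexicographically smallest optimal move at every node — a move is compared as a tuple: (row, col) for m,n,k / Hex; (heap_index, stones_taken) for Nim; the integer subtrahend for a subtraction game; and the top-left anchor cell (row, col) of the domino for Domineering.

PV length from [X../.XO/O..]: 3 plies

ply 1, X at X../.XO/O.. | (0,1)=-1→XX./.XO/O..; (0,2)=-1→X.X/.XO/O..; (1,0)=-1→X../XXO/O..; (2,1)=+1→X../.XO/OX.*; (2,2)=-1→X../.XO/O.X
ply 2, O at X../.XO/OX. | (0,1)=-1→XO./.XO/OX.*; (0,2)=-1→X.O/.XO/OX.; (1,0)=-1→X../OXO/OX.; (2,2)=-1→X../.XO/OXO
ply 3, X at XO./.XO/OX. | (0,2)=+1→XOX/.XO/OX.*; (1,0)=+1→XO./XXO/OX.; (2,2)=+1→XO./.XO/OXX
ply 4: XOX/.XO/OX. is terminal -1 (O); from X../.XO/O.. depth 5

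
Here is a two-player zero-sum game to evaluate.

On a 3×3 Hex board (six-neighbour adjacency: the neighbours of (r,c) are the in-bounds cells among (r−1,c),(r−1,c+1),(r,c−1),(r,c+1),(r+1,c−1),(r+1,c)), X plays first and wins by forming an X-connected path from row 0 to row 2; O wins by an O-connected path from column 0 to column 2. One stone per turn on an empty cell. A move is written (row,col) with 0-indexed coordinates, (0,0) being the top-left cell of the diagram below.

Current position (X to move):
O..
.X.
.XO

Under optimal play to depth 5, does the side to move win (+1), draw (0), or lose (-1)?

value(O../.X./.XO, X) = +1

[O../.X./.XO] X move#1: (0,1):+1/OX./.X./.XO*, (0,2):+1/O.X/.X./.XO, (1,0):+1/O../XX./.XO, (1,2):+1/O../.XX/.XO, (2,0):+1/O../.X./XXO
[OX./.X./.XO] end (terminal -1, O#2); searched O../.X./.XO to 5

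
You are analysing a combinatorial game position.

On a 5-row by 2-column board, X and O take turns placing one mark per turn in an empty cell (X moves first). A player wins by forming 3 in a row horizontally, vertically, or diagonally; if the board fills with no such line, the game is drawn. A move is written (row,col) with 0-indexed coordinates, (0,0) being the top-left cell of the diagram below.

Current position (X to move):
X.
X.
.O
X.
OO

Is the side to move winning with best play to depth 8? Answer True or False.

X winning at [X./X./.O/X./OO]: True

ply 1, X at X./X./.O/X./OO | (0,1)=-1→XX/X./.O/X./OO; (1,1)=-1→X./XX/.O/X./OO; (2,0)=+1→X./X./XO/X./OO*; (3,1)=+0→X./X./.O/XX/OO
ply 2: X./X./XO/X./OO is terminal -1 (O); from X./X./.O/X./OO depth 8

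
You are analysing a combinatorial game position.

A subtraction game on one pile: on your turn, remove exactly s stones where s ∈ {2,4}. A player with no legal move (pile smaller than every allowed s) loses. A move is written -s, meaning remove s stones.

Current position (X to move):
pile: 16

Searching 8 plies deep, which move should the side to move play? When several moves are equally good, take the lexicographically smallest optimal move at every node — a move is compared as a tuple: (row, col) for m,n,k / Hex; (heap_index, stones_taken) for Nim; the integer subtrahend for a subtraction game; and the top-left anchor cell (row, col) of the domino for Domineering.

X's best at [16]: -4

p1 X@[16]: -2[14]-1 -4[12]+1*
p2 O@[12]: -2[10]-1* -4[8]-1
p3 X@[10]: -2[8]-1 -4[6]+1*
p4 O@[6]: -2[4]-1* -4[2]-1
p5 X@[4]: -2[2]-1 -4[0]+1*
p6 O@[0] terminal -1; root [16] d8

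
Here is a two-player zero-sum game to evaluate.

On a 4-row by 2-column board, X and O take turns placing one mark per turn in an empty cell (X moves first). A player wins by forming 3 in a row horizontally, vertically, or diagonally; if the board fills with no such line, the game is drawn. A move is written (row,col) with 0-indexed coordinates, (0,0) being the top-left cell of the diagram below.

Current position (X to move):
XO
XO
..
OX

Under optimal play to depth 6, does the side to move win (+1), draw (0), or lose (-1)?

value(XO/XO/../OX, X) = +1

[XO/XO/../OX] X move#1: (2,0):+1/XO/XO/X./OX*, (2,1):+0/XO/XO/.X/OX
[XO/XO/X./OX] end (terminal -1, O#2); searched XO/XO/../OX to 6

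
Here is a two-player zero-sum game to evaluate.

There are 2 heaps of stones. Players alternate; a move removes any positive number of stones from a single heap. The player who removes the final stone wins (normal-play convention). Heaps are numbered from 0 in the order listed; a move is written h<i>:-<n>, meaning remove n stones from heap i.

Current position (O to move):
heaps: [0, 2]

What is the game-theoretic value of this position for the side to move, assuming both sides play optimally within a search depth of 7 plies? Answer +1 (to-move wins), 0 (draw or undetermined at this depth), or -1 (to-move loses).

value((0,2), O) = +1

p1 O@[(0,2)]: h1:-1[(0,1)]-1 h1:-2[(0,0)]+1*
p2 X@[(0,0)] terminal -1; root [(0,2)] d7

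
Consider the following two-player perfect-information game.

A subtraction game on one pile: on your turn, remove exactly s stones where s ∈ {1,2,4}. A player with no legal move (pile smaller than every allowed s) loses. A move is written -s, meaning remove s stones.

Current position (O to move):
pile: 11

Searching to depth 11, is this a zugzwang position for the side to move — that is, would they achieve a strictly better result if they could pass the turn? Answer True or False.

[11] O move#1: -1:-1/10, -2:+1/9*, -4:-1/7
[9] X move#2: -1:-1/8*, -2:-1/7, -4:-1/5
[8] O move#3: -1:-1/7, -2:+1/6*, -4:-1/4
[6] X move#4: -1:-1/5*, -2:-1/4, -4:-1/2
[5] O move#5: -1:-1/4, -2:+1/3*, -4:-1/1
[3] X move#6: -1:-1/2*, -2:-1/1
[2] O move#7: -1:-1/1, -2:+1/0*
[0] end (terminal -1, X#8); searched 11 to 11
pass branch (X moves first from the same position):
  | [11] X move#1: -1:-1/10, -2:+1/9*, -4:-1/7
  | [9] O move#2: -1:-1/8*, -2:-1/7, -4:-1/5
  | [8] X move#3: -1:-1/7, -2:+1/6*, -4:-1/4
  | [6] O move#4: -1:-1/5*, -2:-1/4, -4:-1/2
  | [5] X move#5: -1:-1/4, -2:+1/3*, -4:-1/1
  | [3] O move#6: -1:-1/2*, -2:-1/1
  | [2] X move#7: -1:-1/1, -2:+1/0*
  | [0] end (terminal -1, O#8); searched 11 to 11
O moving scores +1; O passing scores -1

zugzwang(11, O) = False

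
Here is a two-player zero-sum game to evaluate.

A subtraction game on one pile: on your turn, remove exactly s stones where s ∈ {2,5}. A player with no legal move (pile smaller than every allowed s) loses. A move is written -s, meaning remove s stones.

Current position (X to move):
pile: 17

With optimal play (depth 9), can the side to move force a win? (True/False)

X winning at [17]: True

[17] X move#1: -2:+1/15*, -5:-1/12
[15] O move#2: -2:-1/13*, -5:-1/10
[13] X move#3: -2:+1/11*, -5:+1/8
[11] O move#4: -2:-1/9*, -5:-1/6
[9] X move#5: -2:+1/7*, -5:+1/4
[7] O move#6: -2:-1/5*, -5:-1/2
[5] X move#7: -2:-1/3, -5:+1/0*
[0] end (terminal -1, O#8); searched 17 to 9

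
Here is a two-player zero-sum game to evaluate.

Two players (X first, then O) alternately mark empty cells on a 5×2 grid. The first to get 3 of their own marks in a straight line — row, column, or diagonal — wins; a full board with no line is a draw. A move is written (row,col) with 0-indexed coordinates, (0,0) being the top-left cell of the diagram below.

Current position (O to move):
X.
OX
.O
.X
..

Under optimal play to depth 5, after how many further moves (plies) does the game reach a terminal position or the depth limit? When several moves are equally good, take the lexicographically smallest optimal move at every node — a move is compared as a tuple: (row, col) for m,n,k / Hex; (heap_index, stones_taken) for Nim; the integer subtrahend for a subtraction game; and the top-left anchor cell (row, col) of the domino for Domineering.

PV length from [X./OX/.O/.X/..]: 5 plies

[X./OX/.O/.X/..] O move#1: (0,1):+0/XO/OX/.O/.X/..*, (2,0):+0/X./OX/OO/.X/.., (3,0):+0/X./OX/.O/OX/.., (4,0):+0/X./OX/.O/.X/O., (4,1):+0/X./OX/.O/.X/.O
[XO/OX/.O/.X/..] X move#2: (2,0):+0/XO/OX/XO/.X/..*, (3,0):+0/XO/OX/.O/XX/.., (4,0):+0/XO/OX/.O/.X/X., (4,1):+0/XO/OX/.O/.X/.X
[XO/OX/XO/.X/..] O move#3: (3,0):+0/XO/OX/XO/OX/..*, (4,0):+0/XO/OX/XO/.X/O., (4,1):+0/XO/OX/XO/.X/.O
[XO/OX/XO/OX/..] X move#4: (4,0):+0/XO/OX/XO/OX/X.*, (4,1):+0/XO/OX/XO/OX/.X
[XO/OX/XO/OX/X.] O move#5: (4,1):+0/XO/OX/XO/OX/XO*
[XO/OX/XO/OX/XO] end (terminal +0, X#6); searched X./OX/.O/.X/.. to 5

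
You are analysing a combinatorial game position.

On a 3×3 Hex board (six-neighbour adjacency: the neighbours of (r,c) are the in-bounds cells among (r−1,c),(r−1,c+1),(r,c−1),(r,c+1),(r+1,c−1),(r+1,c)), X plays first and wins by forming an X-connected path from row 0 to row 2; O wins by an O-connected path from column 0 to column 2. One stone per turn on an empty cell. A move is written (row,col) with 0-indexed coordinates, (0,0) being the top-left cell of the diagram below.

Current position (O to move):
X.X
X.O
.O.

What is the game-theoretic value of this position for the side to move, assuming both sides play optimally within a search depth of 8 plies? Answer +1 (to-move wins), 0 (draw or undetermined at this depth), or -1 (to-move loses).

ply 1, O at X.X/X.O/.O. | (0,1)=-1→XOX/X.O/.O.; (1,1)=-1→X.X/XOO/.O.; (2,0)=+1→X.X/X.O/OO.*; (2,2)=-1→X.X/X.O/.OO
ply 2: X.X/X.O/OO. is terminal -1 (X); from X.X/X.O/.O. depth 8

value(X.X/X.O/.O., O) = +1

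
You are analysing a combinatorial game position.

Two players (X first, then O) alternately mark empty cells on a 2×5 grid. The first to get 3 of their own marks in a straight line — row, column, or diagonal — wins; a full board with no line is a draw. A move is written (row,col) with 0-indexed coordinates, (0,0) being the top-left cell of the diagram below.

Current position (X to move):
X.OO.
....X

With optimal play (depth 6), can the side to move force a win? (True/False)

X winning at [X.OO./....X]: False

[X.OO./....X] X move#1: (0,1):-1/XXOO./....X*, (0,4):-1/X.OOX/....X, (1,0):-1/X.OO./X...X, (1,1):-1/X.OO./.X..X, (1,2):-1/X.OO./..X.X, (1,3):-1/X.OO./...XX
[XXOO./....X] O move#2: (0,4):+1/XXOOO/....X*, (1,0):+0/XXOO./O...X, (1,1):+1/XXOO./.O..X, (1,2):+1/XXOO./..O.X, (1,3):+0/XXOO./...OX
[XXOOO/....X] end (terminal -1, X#3); searched X.OO./....X to 6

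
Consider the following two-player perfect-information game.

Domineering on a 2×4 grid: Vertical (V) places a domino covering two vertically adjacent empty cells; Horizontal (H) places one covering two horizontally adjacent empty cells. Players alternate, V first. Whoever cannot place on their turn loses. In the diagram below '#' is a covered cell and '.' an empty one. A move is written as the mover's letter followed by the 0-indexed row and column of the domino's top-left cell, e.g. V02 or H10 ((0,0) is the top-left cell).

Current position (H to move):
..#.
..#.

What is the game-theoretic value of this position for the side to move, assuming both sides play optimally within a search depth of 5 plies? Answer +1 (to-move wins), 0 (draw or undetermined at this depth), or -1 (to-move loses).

value(..#./..#., H) = +1

ply 1, H at ..#./..#. | H00=+1→###./..#.*; H10=+1→..#./###.
ply 2, V at ###./..#. | V03=-1→####/..##*
ply 3, H at ####/..## | H10=+1→####/####*
ply 4: ####/#### is terminal -1 (V); from ..#./..#. depth 5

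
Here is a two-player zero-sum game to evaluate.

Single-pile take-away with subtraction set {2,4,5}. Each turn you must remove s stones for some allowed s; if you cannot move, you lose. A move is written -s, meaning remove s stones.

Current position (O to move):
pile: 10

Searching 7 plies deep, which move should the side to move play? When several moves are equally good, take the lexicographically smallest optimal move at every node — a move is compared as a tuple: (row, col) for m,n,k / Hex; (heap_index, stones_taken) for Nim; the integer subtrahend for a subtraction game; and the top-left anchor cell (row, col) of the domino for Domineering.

O's best at [10]: -2

ply 1, O at 10 | -2=+1→8*; -4=-1→6; -5=-1→5
ply 2, X at 8 | -2=-1→6*; -4=-1→4; -5=-1→3
ply 3, O at 6 | -2=-1→4; -4=-1→2; -5=+1→1*
ply 4: 1 is terminal -1 (X); from 10 depth 7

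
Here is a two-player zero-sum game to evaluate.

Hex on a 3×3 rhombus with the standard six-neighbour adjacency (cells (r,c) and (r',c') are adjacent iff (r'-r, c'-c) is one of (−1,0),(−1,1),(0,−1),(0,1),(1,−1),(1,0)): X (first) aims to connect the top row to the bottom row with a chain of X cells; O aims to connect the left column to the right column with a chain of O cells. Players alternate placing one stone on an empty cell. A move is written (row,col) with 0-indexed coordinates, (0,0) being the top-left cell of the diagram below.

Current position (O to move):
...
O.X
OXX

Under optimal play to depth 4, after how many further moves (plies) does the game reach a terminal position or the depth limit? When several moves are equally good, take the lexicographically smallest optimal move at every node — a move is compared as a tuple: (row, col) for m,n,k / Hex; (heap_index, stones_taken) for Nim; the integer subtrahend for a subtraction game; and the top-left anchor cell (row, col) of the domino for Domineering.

PV length from [.../O.X/OXX]: 3 plies

p1 O@[.../O.X/OXX]: (0,0)[O../O.X/OXX]-1 (0,1)[.O./O.X/OXX]-1 (0,2)[..O/O.X/OXX]+1* (1,1)[.../OOX/OXX]-1
p2 X@[..O/O.X/OXX]: (0,0)[X.O/O.X/OXX]-1* (0,1)[.XO/O.X/OXX]-1 (1,1)[..O/OXX/OXX]-1
p3 O@[X.O/O.X/OXX]: (0,1)[XOO/O.X/OXX]+1* (1,1)[X.O/OOX/OXX]+1
p4 X@[XOO/O.X/OXX] terminal -1; root [.../O.X/OXX] d4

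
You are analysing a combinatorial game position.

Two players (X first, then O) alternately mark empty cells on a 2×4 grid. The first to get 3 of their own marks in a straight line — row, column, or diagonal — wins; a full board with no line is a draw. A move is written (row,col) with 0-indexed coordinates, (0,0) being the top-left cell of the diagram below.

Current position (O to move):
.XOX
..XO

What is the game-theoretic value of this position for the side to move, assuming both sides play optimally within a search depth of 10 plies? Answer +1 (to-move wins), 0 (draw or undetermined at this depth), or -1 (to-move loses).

value(.XOX/..XO, O) = 0

[.XOX/..XO] O move#1: (0,0):+0/OXOX/..XO*, (1,0):+0/.XOX/O.XO, (1,1):+0/.XOX/.OXO
[OXOX/..XO] X move#2: (1,0):+0/OXOX/X.XO*, (1,1):+0/OXOX/.XXO
[OXOX/X.XO] O move#3: (1,1):+0/OXOX/XOXO*
[OXOX/XOXO] end (terminal +0, X#4); searched .XOX/..XO to 10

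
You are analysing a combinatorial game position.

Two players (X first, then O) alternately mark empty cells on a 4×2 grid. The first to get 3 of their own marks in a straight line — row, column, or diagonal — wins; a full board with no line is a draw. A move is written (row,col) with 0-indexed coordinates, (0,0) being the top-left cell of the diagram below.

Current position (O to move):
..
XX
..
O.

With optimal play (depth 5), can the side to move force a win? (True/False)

ply 1, O at ../XX/../O. | (0,0)=-1→O./XX/../O.; (0,1)=+0→.O/XX/../O.*; (2,0)=-1→../XX/O./O.; (2,1)=+0→../XX/.O/O.; (3,1)=+0→../XX/../OO
ply 2, X at .O/XX/../O. | (0,0)=+0→XO/XX/../O.*; (2,0)=+0→.O/XX/X./O.; (2,1)=+0→.O/XX/.X/O.; (3,1)=+0→.O/XX/../OX
ply 3, O at XO/XX/../O. | (2,0)=+0→XO/XX/O./O.*; (2,1)=-1→XO/XX/.O/O.; (3,1)=-1→XO/XX/../OO
ply 4, X at XO/XX/O./O. | (2,1)=+0→XO/XX/OX/O.*; (3,1)=+0→XO/XX/O./OX
ply 5, O at XO/XX/OX/O. | (3,1)=+0→XO/XX/OX/OO*
ply 6: XO/XX/OX/OO is terminal +0 (X); from ../XX/../O. depth 5

O winning at [../XX/../O.]: False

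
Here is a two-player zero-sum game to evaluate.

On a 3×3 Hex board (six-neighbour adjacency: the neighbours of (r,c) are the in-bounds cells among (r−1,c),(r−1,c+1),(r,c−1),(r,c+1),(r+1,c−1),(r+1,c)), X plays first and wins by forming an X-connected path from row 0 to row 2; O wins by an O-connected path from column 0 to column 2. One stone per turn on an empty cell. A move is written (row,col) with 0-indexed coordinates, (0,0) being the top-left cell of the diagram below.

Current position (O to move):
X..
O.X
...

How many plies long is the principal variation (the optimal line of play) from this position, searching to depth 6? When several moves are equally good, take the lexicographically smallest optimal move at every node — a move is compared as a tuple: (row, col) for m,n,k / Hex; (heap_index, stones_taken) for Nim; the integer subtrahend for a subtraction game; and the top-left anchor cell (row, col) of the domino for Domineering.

PV length from [X../O.X/...]: 3 plies

p1 O@[X../O.X/...]: (0,1)[XO./O.X/...]-1 (0,2)[X.O/O.X/...]+1* (1,1)[X../OOX/...]-1 (2,0)[X../O.X/O..]-1 (2,1)[X../O.X/.O.]-1 (2,2)[X../O.X/..O]-1
p2 X@[X.O/O.X/...]: (0,1)[XXO/O.X/...]-1* (1,1)[X.O/OXX/...]-1 (2,0)[X.O/O.X/X..]-1 (2,1)[X.O/O.X/.X.]-1 (2,2)[X.O/O.X/..X]-1
p3 O@[XXO/O.X/...]: (1,1)[XXO/OOX/...]+1* (2,0)[XXO/O.X/O..]-1 (2,1)[XXO/O.X/.O.]-1 (2,2)[XXO/O.X/..O]-1
p4 X@[XXO/OOX/...] terminal -1; root [X../O.X/...] d6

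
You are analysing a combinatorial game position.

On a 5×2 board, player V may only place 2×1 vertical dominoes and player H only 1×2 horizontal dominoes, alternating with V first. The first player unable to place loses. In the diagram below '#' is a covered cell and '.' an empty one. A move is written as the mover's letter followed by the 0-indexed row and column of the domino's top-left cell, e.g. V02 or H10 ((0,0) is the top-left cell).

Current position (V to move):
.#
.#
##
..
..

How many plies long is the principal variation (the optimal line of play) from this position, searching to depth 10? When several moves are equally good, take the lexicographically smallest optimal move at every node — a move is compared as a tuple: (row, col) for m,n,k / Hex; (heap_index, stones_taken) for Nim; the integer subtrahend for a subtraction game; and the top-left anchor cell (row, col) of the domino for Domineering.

PV length from [.#/.#/##/../..]: 1 ply

p1 V@[.#/.#/##/../..]: V00[##/##/##/../..]-1 V30[.#/.#/##/#./#.]+1* V31[.#/.#/##/.#/.#]+1
p2 H@[.#/.#/##/#./#.] terminal -1; root [.#/.#/##/../..] d10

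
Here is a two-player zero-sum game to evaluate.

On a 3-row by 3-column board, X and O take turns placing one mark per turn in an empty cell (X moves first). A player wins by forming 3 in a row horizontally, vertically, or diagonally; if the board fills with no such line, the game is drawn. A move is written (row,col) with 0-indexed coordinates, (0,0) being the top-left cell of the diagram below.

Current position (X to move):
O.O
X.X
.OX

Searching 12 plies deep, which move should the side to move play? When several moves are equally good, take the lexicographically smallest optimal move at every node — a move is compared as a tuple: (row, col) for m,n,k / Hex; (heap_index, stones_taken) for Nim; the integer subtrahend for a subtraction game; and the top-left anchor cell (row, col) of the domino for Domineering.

p1 X@[O.O/X.X/.OX]: (0,1)[OXO/X.X/.OX]+0 (1,1)[O.O/XXX/.OX]+1* (2,0)[O.O/X.X/XOX]-1
p2 O@[O.O/XXX/.OX] terminal -1; root [O.O/X.X/.OX] d12

X's best at [O.O/X.X/.OX]: (1,1)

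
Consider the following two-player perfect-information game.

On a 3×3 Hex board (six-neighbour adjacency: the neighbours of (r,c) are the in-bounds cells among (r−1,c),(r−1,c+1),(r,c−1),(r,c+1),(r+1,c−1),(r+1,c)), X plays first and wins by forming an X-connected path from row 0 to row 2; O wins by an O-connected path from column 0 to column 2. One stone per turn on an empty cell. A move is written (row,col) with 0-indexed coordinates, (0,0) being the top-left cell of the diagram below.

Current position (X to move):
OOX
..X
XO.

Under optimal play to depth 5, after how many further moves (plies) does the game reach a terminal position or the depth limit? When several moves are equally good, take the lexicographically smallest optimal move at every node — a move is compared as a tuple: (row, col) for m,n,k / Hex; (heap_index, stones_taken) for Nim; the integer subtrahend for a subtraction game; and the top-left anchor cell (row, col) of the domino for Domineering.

PV length from [OOX/..X/XO.]: 3 plies

ply 1, X at OOX/..X/XO. | (1,0)=+1→OOX/X.X/XO.*; (1,1)=+1→OOX/.XX/XO.; (2,2)=+1→OOX/..X/XOX
ply 2, O at OOX/X.X/XO. | (1,1)=-1→OOX/XOX/XO.*; (2,2)=-1→OOX/X.X/XOO
ply 3, X at OOX/XOX/XO. | (2,2)=+1→OOX/XOX/XOX*
ply 4: OOX/XOX/XOX is terminal -1 (O); from OOX/..X/XO. depth 5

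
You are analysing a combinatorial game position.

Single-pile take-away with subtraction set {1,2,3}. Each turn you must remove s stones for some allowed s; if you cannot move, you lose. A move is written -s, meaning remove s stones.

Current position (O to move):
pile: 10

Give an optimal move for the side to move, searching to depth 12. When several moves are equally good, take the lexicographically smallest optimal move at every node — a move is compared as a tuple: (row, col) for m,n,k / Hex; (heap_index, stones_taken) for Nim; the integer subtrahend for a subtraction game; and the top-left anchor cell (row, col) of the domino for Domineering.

O's best at [10]: -2

ply 1, O at 10 | -1=-1→9; -2=+1→8*; -3=-1→7
ply 2, X at 8 | -1=-1→7*; -2=-1→6; -3=-1→5
ply 3, O at 7 | -1=-1→6; -2=-1→5; -3=+1→4*
ply 4, X at 4 | -1=-1→3*; -2=-1→2; -3=-1→1
ply 5, O at 3 | -1=-1→2; -2=-1→1; -3=+1→0*
ply 6: 0 is terminal -1 (X); from 10 depth 12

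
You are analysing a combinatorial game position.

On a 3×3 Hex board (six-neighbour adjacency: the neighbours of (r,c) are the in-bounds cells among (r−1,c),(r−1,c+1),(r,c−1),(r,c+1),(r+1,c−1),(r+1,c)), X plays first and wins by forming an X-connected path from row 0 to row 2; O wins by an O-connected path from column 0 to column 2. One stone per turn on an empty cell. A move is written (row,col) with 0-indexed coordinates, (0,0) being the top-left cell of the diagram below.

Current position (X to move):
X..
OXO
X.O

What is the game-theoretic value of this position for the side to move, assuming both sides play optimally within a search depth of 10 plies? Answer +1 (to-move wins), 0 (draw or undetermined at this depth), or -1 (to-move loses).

value(X../OXO/X.O, X) = +1

p1 X@[X../OXO/X.O]: (0,1)[XX./OXO/X.O]+1* (0,2)[X.X/OXO/X.O]+1 (2,1)[X../OXO/XXO]+1
p2 O@[XX./OXO/X.O] terminal -1; root [X../OXO/X.O] d10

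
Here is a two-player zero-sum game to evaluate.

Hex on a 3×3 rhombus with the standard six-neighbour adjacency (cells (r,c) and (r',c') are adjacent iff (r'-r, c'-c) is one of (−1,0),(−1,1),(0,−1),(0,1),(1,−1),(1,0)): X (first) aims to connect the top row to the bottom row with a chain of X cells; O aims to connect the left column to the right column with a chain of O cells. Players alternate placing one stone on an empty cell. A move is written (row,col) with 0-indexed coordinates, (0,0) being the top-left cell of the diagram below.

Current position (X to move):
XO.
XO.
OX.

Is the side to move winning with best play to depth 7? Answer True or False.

p1 X@[XO./XO./OX.]: (0,2)[XOX/XO./OX.]-1* (1,2)[XO./XOX/OX.]-1 (2,2)[XO./XO./OXX]-1
p2 O@[XOX/XO./OX.]: (1,2)[XOX/XOO/OX.]+1* (2,2)[XOX/XO./OXO]-1
p3 X@[XOX/XOO/OX.] terminal -1; root [XO./XO./OX.] d7

X winning at [XO./XO./OX.]: False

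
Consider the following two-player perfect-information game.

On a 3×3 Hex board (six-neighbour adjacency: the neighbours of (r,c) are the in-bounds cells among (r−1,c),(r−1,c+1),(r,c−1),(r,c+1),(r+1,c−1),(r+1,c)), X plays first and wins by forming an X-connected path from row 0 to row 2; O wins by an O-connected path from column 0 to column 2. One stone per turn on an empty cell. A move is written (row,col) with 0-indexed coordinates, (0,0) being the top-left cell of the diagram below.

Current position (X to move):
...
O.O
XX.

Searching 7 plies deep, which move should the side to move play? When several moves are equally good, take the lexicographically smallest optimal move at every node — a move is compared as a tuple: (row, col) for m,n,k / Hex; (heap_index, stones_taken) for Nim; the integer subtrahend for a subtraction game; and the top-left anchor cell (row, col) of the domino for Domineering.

ply 1, X at .../O.O/XX. | (0,0)=-1→X../O.O/XX.; (0,1)=-1→.X./O.O/XX.; (0,2)=-1→..X/O.O/XX.; (1,1)=+1→.../OXO/XX.*; (2,2)=-1→.../O.O/XXX
ply 2, O at .../OXO/XX. | (0,0)=-1→O../OXO/XX.*; (0,1)=-1→.O./OXO/XX.; (0,2)=-1→..O/OXO/XX.; (2,2)=-1→.../OXO/XXO
ply 3, X at O../OXO/XX. | (0,1)=+1→OX./OXO/XX.*; (0,2)=+1→O.X/OXO/XX.; (2,2)=+1→O../OXO/XXX
ply 4: OX./OXO/XX. is terminal -1 (O); from .../O.O/XX. depth 7

X's best at [.../O.O/XX.]: (1,1)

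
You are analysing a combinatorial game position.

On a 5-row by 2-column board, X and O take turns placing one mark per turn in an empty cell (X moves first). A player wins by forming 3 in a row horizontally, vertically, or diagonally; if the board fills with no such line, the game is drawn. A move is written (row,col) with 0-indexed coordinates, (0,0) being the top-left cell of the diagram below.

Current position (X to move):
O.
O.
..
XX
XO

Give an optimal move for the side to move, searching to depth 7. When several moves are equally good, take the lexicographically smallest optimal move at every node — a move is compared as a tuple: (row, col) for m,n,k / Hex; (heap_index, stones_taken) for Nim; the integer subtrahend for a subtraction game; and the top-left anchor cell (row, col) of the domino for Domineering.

[O./O./../XX/XO] X move#1: (0,1):-1/OX/O./../XX/XO, (1,1):-1/O./OX/../XX/XO, (2,0):+1/O./O./X./XX/XO*, (2,1):-1/O./O./.X/XX/XO
[O./O./X./XX/XO] end (terminal -1, O#2); searched O./O./../XX/XO to 7

X's best at [O./O./../XX/XO]: (2,0)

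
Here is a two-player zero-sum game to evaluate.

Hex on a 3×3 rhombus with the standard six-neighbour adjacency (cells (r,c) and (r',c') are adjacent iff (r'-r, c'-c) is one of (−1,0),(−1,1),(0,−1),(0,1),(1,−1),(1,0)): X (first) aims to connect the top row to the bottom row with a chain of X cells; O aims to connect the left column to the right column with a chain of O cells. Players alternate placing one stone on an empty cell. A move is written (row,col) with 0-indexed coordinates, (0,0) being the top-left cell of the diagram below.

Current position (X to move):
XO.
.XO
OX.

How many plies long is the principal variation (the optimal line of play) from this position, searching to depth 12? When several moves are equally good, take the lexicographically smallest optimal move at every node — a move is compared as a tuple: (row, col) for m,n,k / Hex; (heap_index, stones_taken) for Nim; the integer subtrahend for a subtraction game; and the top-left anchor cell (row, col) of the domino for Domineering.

p1 X@[XO./.XO/OX.]: (0,2)[XOX/.XO/OX.]+1* (1,0)[XO./XXO/OX.]+1 (2,2)[XO./.XO/OXX]+1
p2 O@[XOX/.XO/OX.] terminal -1; root [XO./.XO/OX.] d12

PV length from [XO./.XO/OX.]: 1 ply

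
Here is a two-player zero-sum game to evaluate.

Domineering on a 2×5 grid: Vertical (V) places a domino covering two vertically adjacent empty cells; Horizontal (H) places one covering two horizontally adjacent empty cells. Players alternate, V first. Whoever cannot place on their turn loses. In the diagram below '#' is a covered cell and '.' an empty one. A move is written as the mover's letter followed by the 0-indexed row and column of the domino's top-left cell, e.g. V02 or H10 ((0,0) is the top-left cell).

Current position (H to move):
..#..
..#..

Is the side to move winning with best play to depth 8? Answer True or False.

H winning at [..#../..#..]: False

p1 H@[..#../..#..]: H00[###../..#..]-1* H03[..###/..#..]-1 H10[..#../###..]-1 H13[..#../..###]-1
p2 V@[###../..#..]: V03[####./..##.]+1* V04[###.#/..#.#]+1
p3 H@[####./..##.]: H10[####./####.]-1*
p4 V@[####./####.]: V04[#####/#####]+1*
p5 H@[#####/#####] terminal -1; root [..#../..#..] d8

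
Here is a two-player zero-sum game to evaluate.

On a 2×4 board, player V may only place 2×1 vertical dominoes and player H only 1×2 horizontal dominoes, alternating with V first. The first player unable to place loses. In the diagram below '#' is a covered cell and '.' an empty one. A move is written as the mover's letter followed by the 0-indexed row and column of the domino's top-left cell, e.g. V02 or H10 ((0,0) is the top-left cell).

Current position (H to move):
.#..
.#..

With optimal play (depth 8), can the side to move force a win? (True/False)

p1 H@[.#../.#..]: H02[.###/.#..]+1* H12[.#../.###]+1
p2 V@[.###/.#..]: V00[####/##..]-1*
p3 H@[####/##..]: H12[####/####]+1*
p4 V@[####/####] terminal -1; root [.#../.#..] d8

H winning at [.#../.#..]: True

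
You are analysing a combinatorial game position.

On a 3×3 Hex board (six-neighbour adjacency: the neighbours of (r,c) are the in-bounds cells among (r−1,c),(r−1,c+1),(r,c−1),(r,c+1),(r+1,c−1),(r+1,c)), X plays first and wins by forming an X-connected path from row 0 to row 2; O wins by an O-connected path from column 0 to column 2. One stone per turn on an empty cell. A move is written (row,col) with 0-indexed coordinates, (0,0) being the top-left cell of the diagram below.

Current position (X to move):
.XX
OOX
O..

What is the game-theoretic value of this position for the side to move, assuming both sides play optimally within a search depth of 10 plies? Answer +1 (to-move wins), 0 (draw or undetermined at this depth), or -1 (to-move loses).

value(.XX/OOX/O.., X) = +1

p1 X@[.XX/OOX/O..]: (0,0)[XXX/OOX/O..]+1* (2,1)[.XX/OOX/OX.]+1 (2,2)[.XX/OOX/O.X]+1
p2 O@[XXX/OOX/O..]: (2,1)[XXX/OOX/OO.]-1* (2,2)[XXX/OOX/O.O]-1
p3 X@[XXX/OOX/OO.]: (2,2)[XXX/OOX/OOX]+1*
p4 O@[XXX/OOX/OOX] terminal -1; root [.XX/OOX/O..] d10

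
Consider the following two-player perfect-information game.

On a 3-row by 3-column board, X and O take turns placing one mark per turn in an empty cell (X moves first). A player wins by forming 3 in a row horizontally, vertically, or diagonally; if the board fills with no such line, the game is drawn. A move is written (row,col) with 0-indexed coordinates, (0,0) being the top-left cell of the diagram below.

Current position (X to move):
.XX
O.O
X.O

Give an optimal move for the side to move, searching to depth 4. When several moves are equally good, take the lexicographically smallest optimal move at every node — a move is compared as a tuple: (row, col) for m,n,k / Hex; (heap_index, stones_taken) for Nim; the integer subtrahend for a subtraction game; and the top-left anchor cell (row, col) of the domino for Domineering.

X's best at [.XX/O.O/X.O]: (0,0)

p1 X@[.XX/O.O/X.O]: (0,0)[XXX/O.O/X.O]+1* (1,1)[.XX/OXO/X.O]+1 (2,1)[.XX/O.O/XXO]-1
p2 O@[XXX/O.O/X.O] terminal -1; root [.XX/O.O/X.O] d4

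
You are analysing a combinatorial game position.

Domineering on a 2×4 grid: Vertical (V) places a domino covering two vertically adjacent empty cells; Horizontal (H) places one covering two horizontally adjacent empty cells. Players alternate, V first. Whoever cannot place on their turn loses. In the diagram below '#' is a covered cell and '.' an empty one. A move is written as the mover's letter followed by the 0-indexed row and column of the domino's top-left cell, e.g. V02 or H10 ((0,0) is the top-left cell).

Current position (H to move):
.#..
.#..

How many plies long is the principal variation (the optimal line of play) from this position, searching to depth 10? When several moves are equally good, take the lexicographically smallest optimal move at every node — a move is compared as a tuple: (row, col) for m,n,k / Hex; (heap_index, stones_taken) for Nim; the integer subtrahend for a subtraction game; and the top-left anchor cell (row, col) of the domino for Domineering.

PV length from [.#../.#..]: 3 plies

[.#../.#..] H move#1: H02:+1/.###/.#..*, H12:+1/.#../.###
[.###/.#..] V move#2: V00:-1/####/##..*
[####/##..] H move#3: H12:+1/####/####*
[####/####] end (terminal -1, V#4); searched .#../.#.. to 10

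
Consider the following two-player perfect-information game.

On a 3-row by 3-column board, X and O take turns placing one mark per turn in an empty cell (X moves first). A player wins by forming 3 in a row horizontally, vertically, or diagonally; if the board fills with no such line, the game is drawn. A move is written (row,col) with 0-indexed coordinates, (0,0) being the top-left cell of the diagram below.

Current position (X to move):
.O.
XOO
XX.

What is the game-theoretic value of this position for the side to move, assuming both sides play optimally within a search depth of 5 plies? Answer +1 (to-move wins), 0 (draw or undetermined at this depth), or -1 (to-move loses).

p1 X@[.O./XOO/XX.]: (0,0)[XO./XOO/XX.]+1* (0,2)[.OX/XOO/XX.]+1 (2,2)[.O./XOO/XXX]+1
p2 O@[XO./XOO/XX.] terminal -1; root [.O./XOO/XX.] d5

value(.O./XOO/XX., X) = +1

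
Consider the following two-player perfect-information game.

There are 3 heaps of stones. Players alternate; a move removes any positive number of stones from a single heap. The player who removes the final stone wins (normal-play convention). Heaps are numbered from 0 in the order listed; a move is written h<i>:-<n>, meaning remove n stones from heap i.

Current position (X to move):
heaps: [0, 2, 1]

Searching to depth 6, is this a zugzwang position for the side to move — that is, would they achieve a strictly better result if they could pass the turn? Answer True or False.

zugzwang((0,2,1), X) = False

ply 1, X at (0,2,1) | h1:-1=+1→(0,1,1)*; h1:-2=-1→(0,0,1); h2:-1=-1→(0,2,0)
ply 2, O at (0,1,1) | h1:-1=-1→(0,0,1)*; h2:-1=-1→(0,1,0)
ply 3, X at (0,0,1) | h2:-1=+1→(0,0,0)*
ply 4: (0,0,0) is terminal -1 (O); from (0,2,1) depth 6
if X skipped the turn, O would face:
~ ply 1, O at (0,2,1) | h1:-1=+1→(0,1,1)*; h1:-2=-1→(0,0,1); h2:-1=-1→(0,2,0)
~ ply 2, X at (0,1,1) | h1:-1=-1→(0,0,1)*; h2:-1=-1→(0,1,0)
~ ply 3, O at (0,0,1) | h2:-1=+1→(0,0,0)*
~ ply 4: (0,0,0) is terminal -1 (X); from (0,2,1) depth 6
compare (X): move=+1 vs pass=-1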